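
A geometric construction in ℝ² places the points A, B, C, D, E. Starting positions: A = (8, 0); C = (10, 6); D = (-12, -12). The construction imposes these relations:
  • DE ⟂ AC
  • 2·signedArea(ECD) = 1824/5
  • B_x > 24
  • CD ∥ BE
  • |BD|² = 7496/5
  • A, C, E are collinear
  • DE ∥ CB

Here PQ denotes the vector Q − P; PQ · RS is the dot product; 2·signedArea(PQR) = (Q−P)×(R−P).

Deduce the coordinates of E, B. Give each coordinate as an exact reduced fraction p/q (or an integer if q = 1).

1. E_x = 12/5  [A, C, E are collinear ∩ DE ⟂ AC]
2. E_y = -84/5  [A, C, E are collinear ∩ DE ⟂ AC]
   → E = (12/5, -84/5)
3. B_x = 122/5  [CD ∥ BE ∩ DE ∥ CB]
4. B_y = 6/5  [CD ∥ BE ∩ DE ∥ CB]
   → B = (122/5, 6/5)

B = (122/5, 6/5)
E = (12/5, -84/5)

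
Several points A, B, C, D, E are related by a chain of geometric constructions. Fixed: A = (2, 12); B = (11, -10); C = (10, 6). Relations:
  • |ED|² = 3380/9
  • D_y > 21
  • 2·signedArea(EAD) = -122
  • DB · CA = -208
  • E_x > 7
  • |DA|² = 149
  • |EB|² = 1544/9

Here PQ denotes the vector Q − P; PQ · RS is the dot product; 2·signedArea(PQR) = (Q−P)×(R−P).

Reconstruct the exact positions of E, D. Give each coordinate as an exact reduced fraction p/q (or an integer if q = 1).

D = (9, 22)
E = (23/3, 8/3)

1. D_x = 9  [line 8·x + -6·y + 60 = 0 ∩ |DA|² = 149]
2. D_y = 22  [line 8·x + -6·y + 60 = 0 ∩ |DA|² = 149]
   → D = (9, 22)
3. E_x = 23/3  [line -10·x + 7·y + 58 = 0 ∩ |EB|² = 1544/9]
4. E_y = 8/3  [line -10·x + 7·y + 58 = 0 ∩ |EB|² = 1544/9]
   → E = (23/3, 8/3)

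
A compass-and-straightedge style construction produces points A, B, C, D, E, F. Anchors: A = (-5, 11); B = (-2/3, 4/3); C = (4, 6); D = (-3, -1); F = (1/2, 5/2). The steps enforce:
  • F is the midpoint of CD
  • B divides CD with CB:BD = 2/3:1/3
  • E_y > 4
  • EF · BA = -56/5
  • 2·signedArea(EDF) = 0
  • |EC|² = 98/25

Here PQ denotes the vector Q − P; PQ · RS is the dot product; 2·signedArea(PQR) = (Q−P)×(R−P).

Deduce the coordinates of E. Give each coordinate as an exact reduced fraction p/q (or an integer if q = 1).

1. E_x = 13/5  [2·signedArea(EDF) = 0 ∩ EF · BA = -56/5]
2. E_y = 23/5  [2·signedArea(EDF) = 0 ∩ EF · BA = -56/5]
   → E = (13/5, 23/5)

E = (13/5, 23/5)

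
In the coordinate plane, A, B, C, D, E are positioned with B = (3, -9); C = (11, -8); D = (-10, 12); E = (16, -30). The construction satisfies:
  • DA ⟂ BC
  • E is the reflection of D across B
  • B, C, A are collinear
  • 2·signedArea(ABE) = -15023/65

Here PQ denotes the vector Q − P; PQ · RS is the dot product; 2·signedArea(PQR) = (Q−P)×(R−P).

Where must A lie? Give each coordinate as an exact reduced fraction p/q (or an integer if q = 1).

1. A_x = -469/65  [B, C, A are collinear ∩ DA ⟂ BC]
2. A_y = -668/65  [B, C, A are collinear ∩ DA ⟂ BC]
   → A = (-469/65, -668/65)

A = (-469/65, -668/65)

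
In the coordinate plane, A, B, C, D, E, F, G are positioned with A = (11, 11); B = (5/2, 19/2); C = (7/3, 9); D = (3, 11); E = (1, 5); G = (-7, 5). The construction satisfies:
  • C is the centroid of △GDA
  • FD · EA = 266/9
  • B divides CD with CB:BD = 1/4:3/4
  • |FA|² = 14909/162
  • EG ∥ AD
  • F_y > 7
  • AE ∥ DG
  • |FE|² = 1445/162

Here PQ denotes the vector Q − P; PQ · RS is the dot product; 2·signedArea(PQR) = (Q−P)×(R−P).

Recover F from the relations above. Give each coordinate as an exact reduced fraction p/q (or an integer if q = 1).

1. F_x = 35/18  [line -10·x + -6·y + 598/9 = 0 ∩ |FA|² = 14909/162]
2. F_y = 47/6  [line -10·x + -6·y + 598/9 = 0 ∩ |FA|² = 14909/162]
   → F = (35/18, 47/6)

F = (35/18, 47/6)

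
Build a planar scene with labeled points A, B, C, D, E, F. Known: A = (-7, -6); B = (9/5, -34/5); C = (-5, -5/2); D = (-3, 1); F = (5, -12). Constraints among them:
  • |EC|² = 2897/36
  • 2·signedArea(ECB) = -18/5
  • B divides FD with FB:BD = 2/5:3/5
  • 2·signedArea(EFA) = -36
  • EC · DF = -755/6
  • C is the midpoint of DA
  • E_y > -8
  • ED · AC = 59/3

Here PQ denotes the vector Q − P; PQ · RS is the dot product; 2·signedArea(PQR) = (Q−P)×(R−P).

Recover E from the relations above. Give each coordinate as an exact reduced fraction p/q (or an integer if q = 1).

E = (7/3, -23/3)

1. E_x = 7/3  [EC · DF = -755/6 ∩ 2·signedArea(EFA) = -36]
2. E_y = -23/3  [EC · DF = -755/6 ∩ 2·signedArea(EFA) = -36]
   → E = (7/3, -23/3)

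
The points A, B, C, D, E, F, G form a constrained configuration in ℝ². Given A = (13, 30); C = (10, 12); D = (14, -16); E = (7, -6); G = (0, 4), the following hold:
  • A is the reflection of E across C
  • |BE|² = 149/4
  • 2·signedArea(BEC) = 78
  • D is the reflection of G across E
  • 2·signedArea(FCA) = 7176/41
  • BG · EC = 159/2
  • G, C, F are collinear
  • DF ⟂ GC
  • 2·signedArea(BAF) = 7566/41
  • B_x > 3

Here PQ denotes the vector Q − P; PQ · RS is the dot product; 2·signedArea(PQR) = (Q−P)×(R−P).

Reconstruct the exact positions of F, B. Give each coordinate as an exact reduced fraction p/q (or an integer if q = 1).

B = (7/2, -1)
F = (-50/41, 124/41)

1. F_x = -50/41  [G, C, F are collinear ∩ DF ⟂ GC]
2. F_y = 124/41  [G, C, F are collinear ∩ DF ⟂ GC]
   → F = (-50/41, 124/41)
3. B_x = 7/2  [2·signedArea(BEC) = 78 ∩ BG · EC = 159/2]
4. B_y = -1  [2·signedArea(BEC) = 78 ∩ BG · EC = 159/2]
   → B = (7/2, -1)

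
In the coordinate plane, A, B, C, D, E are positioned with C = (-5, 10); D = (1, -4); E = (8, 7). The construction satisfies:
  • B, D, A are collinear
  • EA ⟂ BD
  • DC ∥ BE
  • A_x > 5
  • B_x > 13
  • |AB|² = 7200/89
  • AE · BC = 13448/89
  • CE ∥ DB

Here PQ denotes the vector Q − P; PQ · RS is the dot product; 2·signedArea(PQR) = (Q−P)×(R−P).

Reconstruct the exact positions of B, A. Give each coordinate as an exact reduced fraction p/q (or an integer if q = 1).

1. B_x = 14  [DC ∥ BE ∩ CE ∥ DB]
2. B_y = -7  [DC ∥ BE ∩ CE ∥ DB]
   → B = (14, -7)
3. A_x = 466/89  [B, D, A are collinear ∩ EA ⟂ BD]
4. A_y = -443/89  [B, D, A are collinear ∩ EA ⟂ BD]
   → A = (466/89, -443/89)

A = (466/89, -443/89)
B = (14, -7)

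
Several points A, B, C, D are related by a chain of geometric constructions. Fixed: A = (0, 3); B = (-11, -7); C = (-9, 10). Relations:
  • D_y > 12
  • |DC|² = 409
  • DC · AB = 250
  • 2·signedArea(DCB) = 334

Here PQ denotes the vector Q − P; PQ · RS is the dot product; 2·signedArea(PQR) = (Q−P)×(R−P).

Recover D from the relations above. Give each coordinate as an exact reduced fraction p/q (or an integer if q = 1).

D = (11, 13)

1. D_x = 11  [2·signedArea(DCB) = 334 ∩ DC · AB = 250]
2. D_y = 13  [2·signedArea(DCB) = 334 ∩ DC · AB = 250]
   → D = (11, 13)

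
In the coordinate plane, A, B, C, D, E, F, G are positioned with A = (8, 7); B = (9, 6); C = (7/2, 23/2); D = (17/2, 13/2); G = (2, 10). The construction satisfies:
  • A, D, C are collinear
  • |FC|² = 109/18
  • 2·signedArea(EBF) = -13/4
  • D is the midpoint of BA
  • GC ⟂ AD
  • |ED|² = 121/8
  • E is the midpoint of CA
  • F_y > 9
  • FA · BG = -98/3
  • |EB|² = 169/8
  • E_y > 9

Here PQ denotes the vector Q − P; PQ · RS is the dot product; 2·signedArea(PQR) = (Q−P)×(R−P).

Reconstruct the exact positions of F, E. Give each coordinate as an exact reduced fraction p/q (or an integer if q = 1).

1. E_x = 23/4  [E is the midpoint of CA]
2. E_y = 37/4  [E is the midpoint of CA]
   → E = (23/4, 37/4)
3. F_x = 14/3  [FA · BG = -98/3 ∩ 2·signedArea(EBF) = -13/4]
4. F_y = 28/3  [FA · BG = -98/3 ∩ 2·signedArea(EBF) = -13/4]
   → F = (14/3, 28/3)

E = (23/4, 37/4)
F = (14/3, 28/3)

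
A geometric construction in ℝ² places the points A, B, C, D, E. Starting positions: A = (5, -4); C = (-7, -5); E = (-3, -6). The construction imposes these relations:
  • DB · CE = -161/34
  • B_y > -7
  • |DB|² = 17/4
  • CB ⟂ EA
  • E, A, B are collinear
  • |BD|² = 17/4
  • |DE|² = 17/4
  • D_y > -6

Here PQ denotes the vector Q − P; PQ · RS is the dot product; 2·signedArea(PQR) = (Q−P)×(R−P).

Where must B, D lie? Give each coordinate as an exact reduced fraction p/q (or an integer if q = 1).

B = (-111/17, -117/17)
D = (-5, -11/2)

1. B_x = -111/17  [E, A, B are collinear ∩ CB ⟂ EA]
2. B_y = -117/17  [E, A, B are collinear ∩ CB ⟂ EA]
   → B = (-111/17, -117/17)
3. D_x = -5  [line -4·x + 1·y + -29/2 = 0 ∩ |DB|² = 17/4]
4. D_y = -11/2  [line -4·x + 1·y + -29/2 = 0 ∩ |DB|² = 17/4]
   → D = (-5, -11/2)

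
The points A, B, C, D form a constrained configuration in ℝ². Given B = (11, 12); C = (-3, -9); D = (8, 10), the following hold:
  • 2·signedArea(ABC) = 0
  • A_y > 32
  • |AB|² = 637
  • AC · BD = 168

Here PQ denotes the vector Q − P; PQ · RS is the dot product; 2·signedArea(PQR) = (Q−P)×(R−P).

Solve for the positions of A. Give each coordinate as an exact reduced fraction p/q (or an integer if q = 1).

A = (25, 33)

1. A_x = 25  [2·signedArea(ABC) = 0 ∩ AC · BD = 168]
2. A_y = 33  [2·signedArea(ABC) = 0 ∩ AC · BD = 168]
   → A = (25, 33)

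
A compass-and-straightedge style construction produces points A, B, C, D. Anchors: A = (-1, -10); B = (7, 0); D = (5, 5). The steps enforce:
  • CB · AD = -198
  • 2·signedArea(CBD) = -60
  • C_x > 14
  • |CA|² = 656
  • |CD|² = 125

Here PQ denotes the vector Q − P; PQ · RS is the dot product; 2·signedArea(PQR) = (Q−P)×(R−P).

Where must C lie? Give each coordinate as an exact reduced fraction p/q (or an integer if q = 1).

1. C_x = 15  [CB · AD = -198 ∩ 2·signedArea(CBD) = -60]
2. C_y = 10  [CB · AD = -198 ∩ 2·signedArea(CBD) = -60]
   → C = (15, 10)

C = (15, 10)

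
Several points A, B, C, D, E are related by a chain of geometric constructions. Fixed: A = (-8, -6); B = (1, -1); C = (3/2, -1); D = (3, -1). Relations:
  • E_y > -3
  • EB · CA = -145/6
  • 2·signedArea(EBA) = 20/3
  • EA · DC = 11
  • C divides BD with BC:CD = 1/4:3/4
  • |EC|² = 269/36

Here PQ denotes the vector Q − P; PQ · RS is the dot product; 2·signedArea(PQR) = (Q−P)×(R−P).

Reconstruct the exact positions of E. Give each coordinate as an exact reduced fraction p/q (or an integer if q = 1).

1. E_x = -2/3  [2·signedArea(EBA) = 20/3 ∩ EA · DC = 11]
2. E_y = -8/3  [2·signedArea(EBA) = 20/3 ∩ EA · DC = 11]
   → E = (-2/3, -8/3)

E = (-2/3, -8/3)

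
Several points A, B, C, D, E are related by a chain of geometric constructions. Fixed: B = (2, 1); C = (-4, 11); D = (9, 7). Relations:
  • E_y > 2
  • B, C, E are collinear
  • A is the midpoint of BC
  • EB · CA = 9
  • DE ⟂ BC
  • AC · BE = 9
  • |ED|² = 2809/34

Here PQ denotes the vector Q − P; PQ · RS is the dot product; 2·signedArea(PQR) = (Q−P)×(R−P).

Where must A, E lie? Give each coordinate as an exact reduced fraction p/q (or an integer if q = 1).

A = (-1, 6)
E = (41/34, 79/34)

1. A_x = -1  [A is the midpoint of BC]
2. A_y = 6  [A is the midpoint of BC]
   → A = (-1, 6)
3. E_x = 41/34  [B, C, E are collinear ∩ DE ⟂ BC]
4. E_y = 79/34  [B, C, E are collinear ∩ DE ⟂ BC]
   → E = (41/34, 79/34)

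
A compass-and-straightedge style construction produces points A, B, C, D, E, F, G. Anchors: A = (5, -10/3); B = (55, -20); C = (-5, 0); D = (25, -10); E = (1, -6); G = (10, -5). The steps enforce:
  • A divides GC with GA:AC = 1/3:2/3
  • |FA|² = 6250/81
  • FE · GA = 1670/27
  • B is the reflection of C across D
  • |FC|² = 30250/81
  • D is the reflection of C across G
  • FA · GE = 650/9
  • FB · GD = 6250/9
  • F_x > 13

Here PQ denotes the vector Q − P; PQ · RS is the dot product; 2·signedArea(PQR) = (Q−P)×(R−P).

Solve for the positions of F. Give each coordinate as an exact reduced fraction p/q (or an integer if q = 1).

F = (40/3, -55/9)

1. F_x = 40/3  [FB · GD = 6250/9 ∩ FA · GE = 650/9]
2. F_y = -55/9  [FB · GD = 6250/9 ∩ FA · GE = 650/9]
   → F = (40/3, -55/9)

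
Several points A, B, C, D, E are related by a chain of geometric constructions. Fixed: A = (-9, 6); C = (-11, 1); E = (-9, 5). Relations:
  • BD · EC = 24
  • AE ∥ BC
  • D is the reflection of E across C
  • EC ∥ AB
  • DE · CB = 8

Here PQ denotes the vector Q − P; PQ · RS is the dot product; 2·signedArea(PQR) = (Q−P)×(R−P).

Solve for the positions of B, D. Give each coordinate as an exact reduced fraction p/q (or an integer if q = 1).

B = (-11, 2)
D = (-13, -3)

1. B_x = -11  [AE ∥ BC ∩ EC ∥ AB]
2. B_y = 2  [AE ∥ BC ∩ EC ∥ AB]
   → B = (-11, 2)
3. D_x = -13  [D is the reflection of E across C]
4. D_y = -3  [D is the reflection of E across C]
   → D = (-13, -3)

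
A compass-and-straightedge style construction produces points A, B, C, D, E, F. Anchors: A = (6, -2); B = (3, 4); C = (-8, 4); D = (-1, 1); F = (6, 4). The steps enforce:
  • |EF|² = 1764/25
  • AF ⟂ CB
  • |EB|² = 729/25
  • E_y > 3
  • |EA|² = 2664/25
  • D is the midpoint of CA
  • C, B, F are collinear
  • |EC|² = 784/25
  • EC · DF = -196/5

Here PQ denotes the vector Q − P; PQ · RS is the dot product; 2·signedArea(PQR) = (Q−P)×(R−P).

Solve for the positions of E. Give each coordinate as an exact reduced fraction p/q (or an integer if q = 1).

E = (-12/5, 4)

1. E_x = -12/5  [line -7·x + -3·y + -24/5 = 0 ∩ |EA|² = 2664/25]
2. E_y = 4  [line -7·x + -3·y + -24/5 = 0 ∩ |EA|² = 2664/25]
   → E = (-12/5, 4)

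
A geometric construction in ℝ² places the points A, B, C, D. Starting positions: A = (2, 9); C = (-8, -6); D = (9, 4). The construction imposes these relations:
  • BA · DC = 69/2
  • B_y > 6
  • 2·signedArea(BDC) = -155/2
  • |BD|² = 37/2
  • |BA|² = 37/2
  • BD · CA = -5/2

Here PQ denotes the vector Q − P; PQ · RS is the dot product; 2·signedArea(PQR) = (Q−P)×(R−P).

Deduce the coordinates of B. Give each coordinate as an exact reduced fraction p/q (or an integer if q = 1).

1. B_x = 11/2  [2·signedArea(BDC) = -155/2 ∩ BA · DC = 69/2]
2. B_y = 13/2  [2·signedArea(BDC) = -155/2 ∩ BA · DC = 69/2]
   → B = (11/2, 13/2)

B = (11/2, 13/2)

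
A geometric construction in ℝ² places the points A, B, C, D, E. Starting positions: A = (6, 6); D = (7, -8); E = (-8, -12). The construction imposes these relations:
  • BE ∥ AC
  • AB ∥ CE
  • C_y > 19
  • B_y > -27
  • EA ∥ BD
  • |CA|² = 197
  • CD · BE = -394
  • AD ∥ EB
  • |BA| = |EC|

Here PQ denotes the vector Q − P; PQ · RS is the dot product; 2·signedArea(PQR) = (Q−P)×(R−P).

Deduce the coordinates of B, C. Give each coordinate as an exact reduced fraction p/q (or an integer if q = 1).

B = (-7, -26)
C = (5, 20)

1. B_x = -7  [EA ∥ BD ∩ AD ∥ EB]
2. B_y = -26  [EA ∥ BD ∩ AD ∥ EB]
   → B = (-7, -26)
3. C_x = 5  [AB ∥ CE ∩ BE ∥ AC]
4. C_y = 20  [AB ∥ CE ∩ BE ∥ AC]
   → C = (5, 20)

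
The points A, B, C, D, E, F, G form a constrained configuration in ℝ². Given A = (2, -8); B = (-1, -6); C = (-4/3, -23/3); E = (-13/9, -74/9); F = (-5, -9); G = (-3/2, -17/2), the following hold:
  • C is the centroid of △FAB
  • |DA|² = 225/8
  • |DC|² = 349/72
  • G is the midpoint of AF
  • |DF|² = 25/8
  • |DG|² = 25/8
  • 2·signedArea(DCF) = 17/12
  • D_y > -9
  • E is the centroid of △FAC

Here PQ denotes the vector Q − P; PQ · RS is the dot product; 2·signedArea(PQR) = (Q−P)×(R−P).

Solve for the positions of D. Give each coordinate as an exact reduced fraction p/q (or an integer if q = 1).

1. D_x = -13/4  [line 4/3·x + -11/3·y + -111/4 = 0 ∩ |DF|² = 25/8]
2. D_y = -35/4  [line 4/3·x + -11/3·y + -111/4 = 0 ∩ |DF|² = 25/8]
   → D = (-13/4, -35/4)

D = (-13/4, -35/4)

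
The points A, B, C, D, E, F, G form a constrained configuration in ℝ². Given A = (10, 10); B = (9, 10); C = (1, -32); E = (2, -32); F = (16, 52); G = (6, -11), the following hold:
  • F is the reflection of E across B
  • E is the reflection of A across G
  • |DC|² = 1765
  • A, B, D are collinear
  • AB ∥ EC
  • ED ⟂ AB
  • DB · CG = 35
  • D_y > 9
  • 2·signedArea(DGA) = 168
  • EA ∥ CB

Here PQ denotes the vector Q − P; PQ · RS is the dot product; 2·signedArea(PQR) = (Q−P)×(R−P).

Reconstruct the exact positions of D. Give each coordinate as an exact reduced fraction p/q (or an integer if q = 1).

D = (2, 10)

1. D_x = 2  [A, B, D are collinear ∩ ED ⟂ AB]
2. D_y = 10  [A, B, D are collinear ∩ ED ⟂ AB]
   → D = (2, 10)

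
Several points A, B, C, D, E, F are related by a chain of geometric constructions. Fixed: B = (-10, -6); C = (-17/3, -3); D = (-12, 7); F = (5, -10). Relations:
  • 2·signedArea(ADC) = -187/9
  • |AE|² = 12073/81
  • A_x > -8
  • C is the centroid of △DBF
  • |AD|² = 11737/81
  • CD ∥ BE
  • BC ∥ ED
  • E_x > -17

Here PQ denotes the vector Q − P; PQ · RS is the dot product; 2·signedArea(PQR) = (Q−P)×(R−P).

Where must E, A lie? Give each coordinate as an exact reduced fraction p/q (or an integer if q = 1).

A = (-64/9, -4)
E = (-49/3, 4)

1. E_x = -49/3  [BC ∥ ED ∩ CD ∥ BE]
2. E_y = 4  [BC ∥ ED ∩ CD ∥ BE]
   → E = (-49/3, 4)
3. A_x = -64/9  [line 10·x + 19/3·y + 868/9 = 0 ∩ |AE|² = 12073/81]
4. A_y = -4  [line 10·x + 19/3·y + 868/9 = 0 ∩ |AE|² = 12073/81]
   → A = (-64/9, -4)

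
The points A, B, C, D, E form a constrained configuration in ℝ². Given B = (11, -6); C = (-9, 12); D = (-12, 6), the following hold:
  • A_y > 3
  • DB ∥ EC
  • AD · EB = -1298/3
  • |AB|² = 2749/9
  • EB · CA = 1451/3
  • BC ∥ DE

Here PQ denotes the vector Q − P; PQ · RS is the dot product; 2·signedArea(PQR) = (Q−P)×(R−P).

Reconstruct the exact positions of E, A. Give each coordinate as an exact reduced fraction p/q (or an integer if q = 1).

A = (-10/3, 4)
E = (-32, 24)

1. E_x = -32  [DB ∥ EC ∩ BC ∥ DE]
2. E_y = 24  [DB ∥ EC ∩ BC ∥ DE]
   → E = (-32, 24)
3. A_x = -10/3  [line -43·x + 30·y + -790/3 = 0 ∩ |AB|² = 2749/9]
4. A_y = 4  [line -43·x + 30·y + -790/3 = 0 ∩ |AB|² = 2749/9]
   → A = (-10/3, 4)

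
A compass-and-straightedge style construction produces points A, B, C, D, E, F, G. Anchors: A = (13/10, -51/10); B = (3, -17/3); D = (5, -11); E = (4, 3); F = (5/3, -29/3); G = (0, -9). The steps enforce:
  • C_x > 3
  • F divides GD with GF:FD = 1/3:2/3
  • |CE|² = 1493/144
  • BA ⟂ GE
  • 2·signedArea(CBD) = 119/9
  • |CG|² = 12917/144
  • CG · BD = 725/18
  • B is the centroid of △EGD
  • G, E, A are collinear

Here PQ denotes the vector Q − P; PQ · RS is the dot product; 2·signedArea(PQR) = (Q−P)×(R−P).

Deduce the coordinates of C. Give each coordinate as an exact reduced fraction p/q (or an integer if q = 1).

C = (41/12, -1/6)

1. C_x = 41/12  [2·signedArea(CBD) = 119/9 ∩ CG · BD = 725/18]
2. C_y = -1/6  [2·signedArea(CBD) = 119/9 ∩ CG · BD = 725/18]
   → C = (41/12, -1/6)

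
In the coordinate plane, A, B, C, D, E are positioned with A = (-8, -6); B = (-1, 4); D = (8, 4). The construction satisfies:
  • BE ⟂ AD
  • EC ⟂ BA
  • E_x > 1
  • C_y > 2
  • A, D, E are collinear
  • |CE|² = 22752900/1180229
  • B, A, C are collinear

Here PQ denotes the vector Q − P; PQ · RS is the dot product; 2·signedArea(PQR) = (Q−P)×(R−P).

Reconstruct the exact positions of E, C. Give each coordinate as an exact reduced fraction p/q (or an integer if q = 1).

C = (-27436/13261, 32794/13261)
E = (136/89, -4/89)

1. E_x = 136/89  [A, D, E are collinear ∩ BE ⟂ AD]
2. E_y = -4/89  [A, D, E are collinear ∩ BE ⟂ AD]
   → E = (136/89, -4/89)
3. C_x = -27436/13261  [B, A, C are collinear ∩ EC ⟂ BA]
4. C_y = 32794/13261  [B, A, C are collinear ∩ EC ⟂ BA]
   → C = (-27436/13261, 32794/13261)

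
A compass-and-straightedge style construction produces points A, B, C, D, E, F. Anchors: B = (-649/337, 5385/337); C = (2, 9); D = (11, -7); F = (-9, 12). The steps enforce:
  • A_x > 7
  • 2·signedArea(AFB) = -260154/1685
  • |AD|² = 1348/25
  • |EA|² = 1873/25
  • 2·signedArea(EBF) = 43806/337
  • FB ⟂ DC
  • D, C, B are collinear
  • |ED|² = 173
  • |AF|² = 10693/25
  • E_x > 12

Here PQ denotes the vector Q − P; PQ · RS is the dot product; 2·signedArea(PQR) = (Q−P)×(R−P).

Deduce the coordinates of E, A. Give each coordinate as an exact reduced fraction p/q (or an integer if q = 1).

1. E_x = 13  [line 1341/337·x + -2384/337·y + -3129/337 = 0 ∩ |ED|² = 173]
2. E_y = 6  [line 1341/337·x + -2384/337·y + -3129/337 = 0 ∩ |ED|² = 173]
   → E = (13, 6)
3. A_x = 37/5  [line -1341/337·x + 2384/337·y + 56769/1685 = 0 ∩ |AF|² = 10693/25]
4. A_y = -3/5  [line -1341/337·x + 2384/337·y + 56769/1685 = 0 ∩ |AF|² = 10693/25]
   → A = (37/5, -3/5)

A = (37/5, -3/5)
E = (13, 6)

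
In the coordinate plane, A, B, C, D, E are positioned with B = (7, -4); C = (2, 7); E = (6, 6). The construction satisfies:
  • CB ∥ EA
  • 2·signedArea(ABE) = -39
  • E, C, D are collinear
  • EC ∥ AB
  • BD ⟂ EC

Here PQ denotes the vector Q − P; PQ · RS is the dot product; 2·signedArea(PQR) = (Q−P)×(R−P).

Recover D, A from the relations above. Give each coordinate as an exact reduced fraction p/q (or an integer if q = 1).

A = (11, -5)
D = (158/17, 88/17)

1. D_x = 158/17  [E, C, D are collinear ∩ BD ⟂ EC]
2. D_y = 88/17  [E, C, D are collinear ∩ BD ⟂ EC]
   → D = (158/17, 88/17)
3. A_x = 11  [EC ∥ AB ∩ CB ∥ EA]
4. A_y = -5  [EC ∥ AB ∩ CB ∥ EA]
   → A = (11, -5)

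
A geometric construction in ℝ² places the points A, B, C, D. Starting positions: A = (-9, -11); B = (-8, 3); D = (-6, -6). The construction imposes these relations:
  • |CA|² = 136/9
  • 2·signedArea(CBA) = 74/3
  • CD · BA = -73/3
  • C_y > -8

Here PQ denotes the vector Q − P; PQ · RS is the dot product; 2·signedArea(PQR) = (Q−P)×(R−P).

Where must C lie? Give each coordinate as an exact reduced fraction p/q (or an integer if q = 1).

C = (-7, -23/3)

1. C_x = -7  [2·signedArea(CBA) = 74/3 ∩ CD · BA = -73/3]
2. C_y = -23/3  [2·signedArea(CBA) = 74/3 ∩ CD · BA = -73/3]
   → C = (-7, -23/3)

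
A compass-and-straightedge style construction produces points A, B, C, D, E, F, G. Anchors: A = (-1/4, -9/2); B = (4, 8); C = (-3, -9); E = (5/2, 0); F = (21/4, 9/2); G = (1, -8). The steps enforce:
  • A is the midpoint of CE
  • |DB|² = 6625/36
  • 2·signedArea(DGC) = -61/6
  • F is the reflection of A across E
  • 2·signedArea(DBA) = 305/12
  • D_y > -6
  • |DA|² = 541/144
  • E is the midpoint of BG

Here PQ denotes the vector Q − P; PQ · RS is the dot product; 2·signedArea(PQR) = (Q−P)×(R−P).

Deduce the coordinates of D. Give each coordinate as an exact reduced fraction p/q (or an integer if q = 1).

D = (3/2, -16/3)

1. D_x = 3/2  [2·signedArea(DGC) = -61/6 ∩ 2·signedArea(DBA) = 305/12]
2. D_y = -16/3  [2·signedArea(DGC) = -61/6 ∩ 2·signedArea(DBA) = 305/12]
   → D = (3/2, -16/3)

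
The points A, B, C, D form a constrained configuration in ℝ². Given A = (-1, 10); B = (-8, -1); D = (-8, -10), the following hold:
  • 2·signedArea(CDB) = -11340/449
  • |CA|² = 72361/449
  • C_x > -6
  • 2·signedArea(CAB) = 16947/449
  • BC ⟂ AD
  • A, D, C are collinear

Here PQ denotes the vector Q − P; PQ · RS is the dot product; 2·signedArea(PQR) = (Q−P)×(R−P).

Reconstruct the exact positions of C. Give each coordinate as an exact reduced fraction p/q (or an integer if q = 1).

1. C_x = -2332/449  [A, D, C are collinear ∩ BC ⟂ AD]
2. C_y = -890/449  [A, D, C are collinear ∩ BC ⟂ AD]
   → C = (-2332/449, -890/449)

C = (-2332/449, -890/449)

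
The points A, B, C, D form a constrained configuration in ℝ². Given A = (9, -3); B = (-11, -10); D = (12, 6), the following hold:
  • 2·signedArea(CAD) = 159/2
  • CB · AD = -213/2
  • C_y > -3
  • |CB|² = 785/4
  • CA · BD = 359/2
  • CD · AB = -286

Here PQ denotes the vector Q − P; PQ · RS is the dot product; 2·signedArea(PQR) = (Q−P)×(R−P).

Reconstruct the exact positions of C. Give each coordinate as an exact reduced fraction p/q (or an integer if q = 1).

1. C_x = 1/2  [CB · AD = -213/2 ∩ 2·signedArea(CAD) = 159/2]
2. C_y = -2  [CB · AD = -213/2 ∩ 2·signedArea(CAD) = 159/2]
   → C = (1/2, -2)

C = (1/2, -2)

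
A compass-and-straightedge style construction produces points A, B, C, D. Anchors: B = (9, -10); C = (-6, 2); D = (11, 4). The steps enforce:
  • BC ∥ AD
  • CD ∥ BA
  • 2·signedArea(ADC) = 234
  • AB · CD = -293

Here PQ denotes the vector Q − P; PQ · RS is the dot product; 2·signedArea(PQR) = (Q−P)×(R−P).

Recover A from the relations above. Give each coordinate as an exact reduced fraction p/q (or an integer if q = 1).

A = (26, -8)

1. A_x = 26  [BC ∥ AD ∩ CD ∥ BA]
2. A_y = -8  [BC ∥ AD ∩ CD ∥ BA]
   → A = (26, -8)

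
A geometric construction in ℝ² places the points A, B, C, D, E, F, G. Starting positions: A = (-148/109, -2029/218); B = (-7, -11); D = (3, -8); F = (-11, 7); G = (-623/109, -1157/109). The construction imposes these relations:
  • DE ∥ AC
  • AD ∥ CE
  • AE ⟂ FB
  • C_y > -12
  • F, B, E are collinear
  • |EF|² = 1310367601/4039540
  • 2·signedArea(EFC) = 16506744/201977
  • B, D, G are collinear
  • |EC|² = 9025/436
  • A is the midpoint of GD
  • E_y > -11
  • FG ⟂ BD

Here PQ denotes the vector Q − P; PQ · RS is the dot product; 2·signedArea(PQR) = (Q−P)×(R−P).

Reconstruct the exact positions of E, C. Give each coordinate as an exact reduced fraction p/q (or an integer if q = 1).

1. E_x = -65716/9265  [F, B, E are collinear ∩ AE ⟂ FB]
2. E_y = -196081/18530  [F, B, E are collinear ∩ AE ⟂ FB]
   → E = (-65716/9265, -196081/18530)
3. C_x = -106091/9265  [AD ∥ CE ∩ DE ∥ AC]
4. C_y = -110153/9265  [AD ∥ CE ∩ DE ∥ AC]
   → C = (-106091/9265, -110153/9265)

C = (-106091/9265, -110153/9265)
E = (-65716/9265, -196081/18530)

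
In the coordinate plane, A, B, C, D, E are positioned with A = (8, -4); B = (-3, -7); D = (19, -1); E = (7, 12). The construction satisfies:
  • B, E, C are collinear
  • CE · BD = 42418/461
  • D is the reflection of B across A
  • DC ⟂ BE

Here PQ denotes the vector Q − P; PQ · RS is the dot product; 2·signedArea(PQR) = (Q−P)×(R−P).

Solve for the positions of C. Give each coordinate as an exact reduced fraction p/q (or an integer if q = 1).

1. C_x = 1957/461  [B, E, C are collinear ∩ DC ⟂ BE]
2. C_y = 3119/461  [B, E, C are collinear ∩ DC ⟂ BE]
   → C = (1957/461, 3119/461)

C = (1957/461, 3119/461)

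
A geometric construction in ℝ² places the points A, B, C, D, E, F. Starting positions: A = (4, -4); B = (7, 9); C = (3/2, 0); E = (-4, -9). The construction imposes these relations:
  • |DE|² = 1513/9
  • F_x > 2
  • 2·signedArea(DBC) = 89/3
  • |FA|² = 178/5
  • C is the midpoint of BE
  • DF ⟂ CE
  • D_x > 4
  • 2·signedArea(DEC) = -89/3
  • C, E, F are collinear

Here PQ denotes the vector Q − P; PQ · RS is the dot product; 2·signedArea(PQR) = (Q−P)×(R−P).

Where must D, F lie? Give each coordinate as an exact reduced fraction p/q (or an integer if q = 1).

D = (5, 1/3)
F = (13/5, 9/5)

1. D_x = 5  [line 9·x + -11/2·y + -259/6 = 0 ∩ |DE|² = 1513/9]
2. D_y = 1/3  [line 9·x + -11/2·y + -259/6 = 0 ∩ |DE|² = 1513/9]
   → D = (5, 1/3)
3. F_x = 13/5  [C, E, F are collinear ∩ DF ⟂ CE]
4. F_y = 9/5  [C, E, F are collinear ∩ DF ⟂ CE]
   → F = (13/5, 9/5)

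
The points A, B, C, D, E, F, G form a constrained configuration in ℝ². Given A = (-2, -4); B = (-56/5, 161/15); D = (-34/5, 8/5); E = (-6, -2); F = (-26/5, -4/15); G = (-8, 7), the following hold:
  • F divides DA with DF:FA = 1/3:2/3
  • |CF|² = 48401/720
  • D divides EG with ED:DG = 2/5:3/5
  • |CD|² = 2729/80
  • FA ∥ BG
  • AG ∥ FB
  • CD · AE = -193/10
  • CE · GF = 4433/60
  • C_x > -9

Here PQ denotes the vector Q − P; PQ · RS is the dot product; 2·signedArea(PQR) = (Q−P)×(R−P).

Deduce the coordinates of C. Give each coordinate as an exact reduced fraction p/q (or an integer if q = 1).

C = (-89/10, 141/20)

1. C_x = -89/10  [CD · AE = -193/10 ∩ CE · GF = 4433/60]
2. C_y = 141/20  [CD · AE = -193/10 ∩ CE · GF = 4433/60]
   → C = (-89/10, 141/20)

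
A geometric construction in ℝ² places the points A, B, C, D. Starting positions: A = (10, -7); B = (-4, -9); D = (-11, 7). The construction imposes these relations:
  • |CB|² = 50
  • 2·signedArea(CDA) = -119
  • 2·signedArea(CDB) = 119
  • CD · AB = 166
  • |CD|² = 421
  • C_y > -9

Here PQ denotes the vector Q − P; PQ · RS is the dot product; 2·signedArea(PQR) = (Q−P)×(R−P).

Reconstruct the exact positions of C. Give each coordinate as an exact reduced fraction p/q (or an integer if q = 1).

1. C_x = 3  [2·signedArea(CDB) = 119 ∩ CD · AB = 166]
2. C_y = -8  [2·signedArea(CDB) = 119 ∩ CD · AB = 166]
   → C = (3, -8)

C = (3, -8)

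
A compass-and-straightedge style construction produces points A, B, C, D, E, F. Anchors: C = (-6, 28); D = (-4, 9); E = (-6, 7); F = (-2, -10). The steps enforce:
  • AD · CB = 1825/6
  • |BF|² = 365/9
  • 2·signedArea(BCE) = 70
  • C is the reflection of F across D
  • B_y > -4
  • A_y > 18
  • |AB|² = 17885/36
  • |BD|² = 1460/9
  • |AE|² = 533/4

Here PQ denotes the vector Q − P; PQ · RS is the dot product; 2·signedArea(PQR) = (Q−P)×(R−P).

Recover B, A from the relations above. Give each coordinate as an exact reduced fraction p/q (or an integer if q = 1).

A = (-5, 37/2)
B = (-8/3, -11/3)

1. B_x = -8/3  [2·signedArea(BCE) = 70]
2. B_y = -11/3  [|BF|² = 365/9]
   → B = (-8/3, -11/3)
3. A_x = -5  [line -10/3·x + 95/3·y + -1205/2 = 0 ∩ |AB|² = 17885/36]
4. A_y = 37/2  [line -10/3·x + 95/3·y + -1205/2 = 0 ∩ |AB|² = 17885/36]
   → A = (-5, 37/2)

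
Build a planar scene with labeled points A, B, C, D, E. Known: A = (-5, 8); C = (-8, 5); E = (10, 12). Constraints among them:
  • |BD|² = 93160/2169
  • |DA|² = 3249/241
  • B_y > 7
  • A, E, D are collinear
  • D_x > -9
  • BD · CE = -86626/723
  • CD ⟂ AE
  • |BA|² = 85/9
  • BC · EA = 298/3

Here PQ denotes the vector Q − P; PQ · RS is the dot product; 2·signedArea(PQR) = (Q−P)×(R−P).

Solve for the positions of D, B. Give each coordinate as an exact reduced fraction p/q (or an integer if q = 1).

B = (-2, 22/3)
D = (-2060/241, 1700/241)

1. D_x = -2060/241  [A, E, D are collinear ∩ CD ⟂ AE]
2. D_y = 1700/241  [A, E, D are collinear ∩ CD ⟂ AE]
   → D = (-2060/241, 1700/241)
3. B_x = -2  [BD · CE = -86626/723 ∩ BC · EA = 298/3]
4. B_y = 22/3  [BD · CE = -86626/723 ∩ BC · EA = 298/3]
   → B = (-2, 22/3)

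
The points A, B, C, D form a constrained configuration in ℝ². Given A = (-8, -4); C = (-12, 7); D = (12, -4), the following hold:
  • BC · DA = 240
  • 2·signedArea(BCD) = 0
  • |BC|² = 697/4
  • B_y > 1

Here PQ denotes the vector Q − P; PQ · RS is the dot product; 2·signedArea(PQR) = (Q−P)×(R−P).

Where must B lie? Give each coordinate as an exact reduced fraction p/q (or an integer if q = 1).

B = (0, 3/2)

1. B_x = 0  [2·signedArea(BCD) = 0 ∩ BC · DA = 240]
2. B_y = 3/2  [2·signedArea(BCD) = 0 ∩ BC · DA = 240]
   → B = (0, 3/2)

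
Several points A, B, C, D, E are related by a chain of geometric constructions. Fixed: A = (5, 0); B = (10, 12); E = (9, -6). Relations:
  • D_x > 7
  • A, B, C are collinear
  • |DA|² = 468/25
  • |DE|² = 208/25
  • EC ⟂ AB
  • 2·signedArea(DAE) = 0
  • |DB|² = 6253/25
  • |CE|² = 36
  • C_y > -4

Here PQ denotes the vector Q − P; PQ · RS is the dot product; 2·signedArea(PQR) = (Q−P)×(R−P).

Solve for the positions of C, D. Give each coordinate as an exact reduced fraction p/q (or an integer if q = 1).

1. C_x = 45/13  [A, B, C are collinear ∩ EC ⟂ AB]
2. C_y = -48/13  [A, B, C are collinear ∩ EC ⟂ AB]
   → C = (45/13, -48/13)
3. D_x = 37/5  [line 6·x + 4·y + -30 = 0 ∩ |DB|² = 6253/25]
4. D_y = -18/5  [line 6·x + 4·y + -30 = 0 ∩ |DB|² = 6253/25]
   → D = (37/5, -18/5)

C = (45/13, -48/13)
D = (37/5, -18/5)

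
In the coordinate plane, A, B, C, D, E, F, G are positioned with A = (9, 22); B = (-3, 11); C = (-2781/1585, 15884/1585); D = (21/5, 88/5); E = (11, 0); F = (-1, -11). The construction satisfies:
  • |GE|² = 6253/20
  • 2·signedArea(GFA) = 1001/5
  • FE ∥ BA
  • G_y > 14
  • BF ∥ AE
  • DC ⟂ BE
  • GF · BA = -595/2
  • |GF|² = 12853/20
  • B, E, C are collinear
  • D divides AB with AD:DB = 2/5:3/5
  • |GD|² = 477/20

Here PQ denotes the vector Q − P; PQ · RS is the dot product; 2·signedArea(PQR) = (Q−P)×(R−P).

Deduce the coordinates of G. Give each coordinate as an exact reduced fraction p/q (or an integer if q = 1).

G = (3/5, 143/10)

1. G_x = 3/5  [2·signedArea(GFA) = 1001/5 ∩ GF · BA = -595/2]
2. G_y = 143/10  [2·signedArea(GFA) = 1001/5 ∩ GF · BA = -595/2]
   → G = (3/5, 143/10)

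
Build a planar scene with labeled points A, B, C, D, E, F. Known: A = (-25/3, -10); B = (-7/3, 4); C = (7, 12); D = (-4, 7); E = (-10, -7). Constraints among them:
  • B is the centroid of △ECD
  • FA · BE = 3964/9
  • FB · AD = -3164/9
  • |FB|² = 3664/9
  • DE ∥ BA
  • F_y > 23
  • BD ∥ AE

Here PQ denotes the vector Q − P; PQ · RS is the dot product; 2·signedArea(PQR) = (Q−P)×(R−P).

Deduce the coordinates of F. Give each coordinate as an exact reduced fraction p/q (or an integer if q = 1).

1. F_x = 1/3  [FB · AD = -3164/9 ∩ FA · BE = 3964/9]
2. F_y = 24  [FB · AD = -3164/9 ∩ FA · BE = 3964/9]
   → F = (1/3, 24)

F = (1/3, 24)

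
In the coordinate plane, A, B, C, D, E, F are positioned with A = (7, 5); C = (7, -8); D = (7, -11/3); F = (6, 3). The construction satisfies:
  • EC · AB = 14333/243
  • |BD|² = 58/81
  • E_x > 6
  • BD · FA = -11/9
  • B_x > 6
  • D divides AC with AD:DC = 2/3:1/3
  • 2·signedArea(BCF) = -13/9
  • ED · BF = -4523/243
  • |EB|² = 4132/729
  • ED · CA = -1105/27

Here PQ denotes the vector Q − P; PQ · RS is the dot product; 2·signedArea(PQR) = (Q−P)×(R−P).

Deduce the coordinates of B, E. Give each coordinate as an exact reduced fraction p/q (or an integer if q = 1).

B = (20/3, -26/9)
E = (62/9, -14/27)

1. B_x = 20/3  [2·signedArea(BCF) = -13/9 ∩ BD · FA = -11/9]
2. B_y = -26/9  [2·signedArea(BCF) = -13/9 ∩ BD · FA = -11/9]
   → B = (20/3, -26/9)
3. E_x = 62/9  [ED · BF = -4523/243 ∩ EC · AB = 14333/243]
4. E_y = -14/27  [ED · BF = -4523/243 ∩ EC · AB = 14333/243]
   → E = (62/9, -14/27)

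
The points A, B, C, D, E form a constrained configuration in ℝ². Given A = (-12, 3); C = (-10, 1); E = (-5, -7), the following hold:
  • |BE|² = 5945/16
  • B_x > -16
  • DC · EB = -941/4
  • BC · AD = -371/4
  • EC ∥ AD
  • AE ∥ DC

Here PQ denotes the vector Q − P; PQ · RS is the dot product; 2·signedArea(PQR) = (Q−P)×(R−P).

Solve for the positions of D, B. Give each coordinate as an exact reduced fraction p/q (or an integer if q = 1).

B = (-63/4, 9)
D = (-17, 11)

1. D_x = -17  [AE ∥ DC ∩ EC ∥ AD]
2. D_y = 11  [AE ∥ DC ∩ EC ∥ AD]
   → D = (-17, 11)
3. B_x = -63/4  [BC · AD = -371/4 ∩ DC · EB = -941/4]
4. B_y = 9  [BC · AD = -371/4 ∩ DC · EB = -941/4]
   → B = (-63/4, 9)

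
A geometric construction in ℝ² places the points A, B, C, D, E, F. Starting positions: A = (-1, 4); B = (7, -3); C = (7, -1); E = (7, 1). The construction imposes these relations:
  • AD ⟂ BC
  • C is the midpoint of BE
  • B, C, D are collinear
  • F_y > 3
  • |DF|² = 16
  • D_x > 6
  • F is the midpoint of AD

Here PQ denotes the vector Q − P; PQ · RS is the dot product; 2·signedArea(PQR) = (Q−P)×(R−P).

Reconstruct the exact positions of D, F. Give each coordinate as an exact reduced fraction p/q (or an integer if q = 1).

D = (7, 4)
F = (3, 4)

1. D_x = 7  [B, C, D are collinear ∩ AD ⟂ BC]
2. D_y = 4  [B, C, D are collinear ∩ AD ⟂ BC]
   → D = (7, 4)
3. F_x = 3  [F is the midpoint of AD]
4. F_y = 4  [F is the midpoint of AD]
   → F = (3, 4)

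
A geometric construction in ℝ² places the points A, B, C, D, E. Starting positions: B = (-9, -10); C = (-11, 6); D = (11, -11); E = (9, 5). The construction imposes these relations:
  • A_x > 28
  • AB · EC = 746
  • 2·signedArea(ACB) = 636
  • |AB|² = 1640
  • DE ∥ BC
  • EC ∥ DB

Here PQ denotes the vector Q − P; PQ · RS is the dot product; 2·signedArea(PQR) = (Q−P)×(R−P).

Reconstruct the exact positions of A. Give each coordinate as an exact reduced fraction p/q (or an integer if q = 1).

1. A_x = 29  [2·signedArea(ACB) = 636 ∩ AB · EC = 746]
2. A_y = 4  [2·signedArea(ACB) = 636 ∩ AB · EC = 746]
   → A = (29, 4)

A = (29, 4)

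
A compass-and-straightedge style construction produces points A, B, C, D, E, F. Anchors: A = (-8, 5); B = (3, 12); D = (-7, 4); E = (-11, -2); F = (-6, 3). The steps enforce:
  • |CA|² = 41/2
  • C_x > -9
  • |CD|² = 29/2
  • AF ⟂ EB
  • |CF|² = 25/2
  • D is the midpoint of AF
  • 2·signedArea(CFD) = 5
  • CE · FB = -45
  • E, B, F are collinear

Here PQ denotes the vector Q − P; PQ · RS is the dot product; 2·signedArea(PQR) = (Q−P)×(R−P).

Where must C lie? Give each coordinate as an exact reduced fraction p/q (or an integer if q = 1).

C = (-17/2, 1/2)

1. C_x = -17/2  [line -9·x + -9·y + -72 = 0 ∩ |CF|² = 25/2]
2. C_y = 1/2  [line -9·x + -9·y + -72 = 0 ∩ |CF|² = 25/2]
   → C = (-17/2, 1/2)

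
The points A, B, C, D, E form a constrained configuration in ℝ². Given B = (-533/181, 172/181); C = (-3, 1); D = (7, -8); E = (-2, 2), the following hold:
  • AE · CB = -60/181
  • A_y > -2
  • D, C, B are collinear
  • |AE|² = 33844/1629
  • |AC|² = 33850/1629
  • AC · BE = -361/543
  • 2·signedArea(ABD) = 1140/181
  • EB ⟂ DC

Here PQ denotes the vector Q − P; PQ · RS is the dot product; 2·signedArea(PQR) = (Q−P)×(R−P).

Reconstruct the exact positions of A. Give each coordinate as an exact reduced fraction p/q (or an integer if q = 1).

1. A_x = 124/181  [AC · BE = -361/543 ∩ AE · CB = -60/181]
2. A_y = -914/543  [AC · BE = -361/543 ∩ AE · CB = -60/181]
   → A = (124/181, -914/543)

A = (124/181, -914/543)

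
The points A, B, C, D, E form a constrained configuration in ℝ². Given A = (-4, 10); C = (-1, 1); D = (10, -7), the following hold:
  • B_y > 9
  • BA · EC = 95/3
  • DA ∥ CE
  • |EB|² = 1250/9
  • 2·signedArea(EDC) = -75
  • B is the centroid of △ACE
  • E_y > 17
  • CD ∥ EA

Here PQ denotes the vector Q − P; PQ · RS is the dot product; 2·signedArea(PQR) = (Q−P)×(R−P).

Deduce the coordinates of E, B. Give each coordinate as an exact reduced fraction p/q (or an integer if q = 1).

1. E_x = -15  [CD ∥ EA ∩ DA ∥ CE]
2. E_y = 18  [CD ∥ EA ∩ DA ∥ CE]
   → E = (-15, 18)
3. B_x = -20/3  [B is the centroid of △ACE]
4. B_y = 29/3  [B is the centroid of △ACE]
   → B = (-20/3, 29/3)

B = (-20/3, 29/3)
E = (-15, 18)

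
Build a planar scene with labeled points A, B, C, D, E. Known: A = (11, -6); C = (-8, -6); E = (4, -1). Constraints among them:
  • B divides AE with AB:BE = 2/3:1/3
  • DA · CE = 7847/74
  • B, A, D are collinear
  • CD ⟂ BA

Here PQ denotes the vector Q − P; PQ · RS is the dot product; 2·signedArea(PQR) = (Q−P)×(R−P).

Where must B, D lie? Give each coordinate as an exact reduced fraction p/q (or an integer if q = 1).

B = (19/3, -8/3)
D = (-117/74, 221/74)

1. B_x = 19/3  [B divides AE with AB:BE = 2/3:1/3]
2. B_y = -8/3  [B divides AE with AB:BE = 2/3:1/3]
   → B = (19/3, -8/3)
3. D_x = -117/74  [B, A, D are collinear ∩ CD ⟂ BA]
4. D_y = 221/74  [B, A, D are collinear ∩ CD ⟂ BA]
   → D = (-117/74, 221/74)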